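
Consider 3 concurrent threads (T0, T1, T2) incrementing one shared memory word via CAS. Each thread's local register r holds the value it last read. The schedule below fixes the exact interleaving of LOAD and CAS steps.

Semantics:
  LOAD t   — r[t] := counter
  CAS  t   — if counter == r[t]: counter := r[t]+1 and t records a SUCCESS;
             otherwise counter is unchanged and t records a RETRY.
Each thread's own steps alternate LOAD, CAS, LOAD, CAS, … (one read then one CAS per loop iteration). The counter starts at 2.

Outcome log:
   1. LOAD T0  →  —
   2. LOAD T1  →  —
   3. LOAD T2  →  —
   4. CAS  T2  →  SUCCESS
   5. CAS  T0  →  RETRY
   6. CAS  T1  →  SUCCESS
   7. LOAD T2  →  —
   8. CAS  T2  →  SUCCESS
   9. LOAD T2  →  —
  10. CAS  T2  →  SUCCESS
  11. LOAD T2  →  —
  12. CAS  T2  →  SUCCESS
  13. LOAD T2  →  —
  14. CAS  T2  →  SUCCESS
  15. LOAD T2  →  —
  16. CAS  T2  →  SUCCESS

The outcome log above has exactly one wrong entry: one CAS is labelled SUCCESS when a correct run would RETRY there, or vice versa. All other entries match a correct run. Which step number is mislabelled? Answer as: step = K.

Correct run:
1. LOAD T0 → mem=2 r[T0]=2 [LOAD]
2. LOAD T1 → mem=2 r[T1]=2 [LOAD]
3. LOAD T2 → mem=2 r[T2]=2 [LOAD]
4. CAS T2 → mem=3 r[T2]=2 [OK]
5. CAS T0 → mem=3 r[T0]=2 [RETRY]
6. CAS T1 → mem=3 r[T1]=2 [RETRY]
7. LOAD T2 → mem=3 r[T2]=3 [LOAD]
8. CAS T2 → mem=4 r[T2]=3 [OK]
9. LOAD T2 → mem=4 r[T2]=4 [LOAD]
10. CAS T2 → mem=5 r[T2]=4 [OK]
11. LOAD T2 → mem=5 r[T2]=5 [LOAD]
12. CAS T2 → mem=6 r[T2]=5 [OK]
13. LOAD T2 → mem=6 r[T2]=6 [LOAD]
14. CAS T2 → mem=7 r[T2]=6 [OK]
15. LOAD T2 → mem=7 r[T2]=7 [LOAD]
16. CAS T2 → mem=8 r[T2]=7 [OK]
Log disagrees first at step 6.

step = 6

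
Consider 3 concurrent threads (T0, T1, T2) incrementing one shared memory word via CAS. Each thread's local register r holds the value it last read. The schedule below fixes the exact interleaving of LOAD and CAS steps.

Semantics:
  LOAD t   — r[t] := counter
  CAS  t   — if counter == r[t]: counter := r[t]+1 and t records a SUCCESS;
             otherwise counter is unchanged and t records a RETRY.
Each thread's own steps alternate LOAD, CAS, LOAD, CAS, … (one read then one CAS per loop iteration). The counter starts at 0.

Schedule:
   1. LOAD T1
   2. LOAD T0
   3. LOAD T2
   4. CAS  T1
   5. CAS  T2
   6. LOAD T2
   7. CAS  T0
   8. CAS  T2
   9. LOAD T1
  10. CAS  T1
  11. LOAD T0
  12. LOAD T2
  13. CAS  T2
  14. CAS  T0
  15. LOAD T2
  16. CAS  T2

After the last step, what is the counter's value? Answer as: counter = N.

counter = 5

1. LOAD T1 → mem=0 r[T1]=0 [LOAD]
2. LOAD T0 → mem=0 r[T0]=0 [LOAD]
3. LOAD T2 → mem=0 r[T2]=0 [LOAD]
4. CAS T1 → mem=1 r[T1]=0 [OK]
5. CAS T2 → mem=1 r[T2]=0 [RETRY]
6. LOAD T2 → mem=1 r[T2]=1 [LOAD]
7. CAS T0 → mem=1 r[T0]=0 [RETRY]
8. CAS T2 → mem=2 r[T2]=1 [OK]
9. LOAD T1 → mem=2 r[T1]=2 [LOAD]
10. CAS T1 → mem=3 r[T1]=2 [OK]
11. LOAD T0 → mem=3 r[T0]=3 [LOAD]
12. LOAD T2 → mem=3 r[T2]=3 [LOAD]
13. CAS T2 → mem=4 r[T2]=3 [OK]
14. CAS T0 → mem=4 r[T0]=3 [RETRY]
15. LOAD T2 → mem=4 r[T2]=4 [LOAD]
16. CAS T2 → mem=5 r[T2]=4 [OK]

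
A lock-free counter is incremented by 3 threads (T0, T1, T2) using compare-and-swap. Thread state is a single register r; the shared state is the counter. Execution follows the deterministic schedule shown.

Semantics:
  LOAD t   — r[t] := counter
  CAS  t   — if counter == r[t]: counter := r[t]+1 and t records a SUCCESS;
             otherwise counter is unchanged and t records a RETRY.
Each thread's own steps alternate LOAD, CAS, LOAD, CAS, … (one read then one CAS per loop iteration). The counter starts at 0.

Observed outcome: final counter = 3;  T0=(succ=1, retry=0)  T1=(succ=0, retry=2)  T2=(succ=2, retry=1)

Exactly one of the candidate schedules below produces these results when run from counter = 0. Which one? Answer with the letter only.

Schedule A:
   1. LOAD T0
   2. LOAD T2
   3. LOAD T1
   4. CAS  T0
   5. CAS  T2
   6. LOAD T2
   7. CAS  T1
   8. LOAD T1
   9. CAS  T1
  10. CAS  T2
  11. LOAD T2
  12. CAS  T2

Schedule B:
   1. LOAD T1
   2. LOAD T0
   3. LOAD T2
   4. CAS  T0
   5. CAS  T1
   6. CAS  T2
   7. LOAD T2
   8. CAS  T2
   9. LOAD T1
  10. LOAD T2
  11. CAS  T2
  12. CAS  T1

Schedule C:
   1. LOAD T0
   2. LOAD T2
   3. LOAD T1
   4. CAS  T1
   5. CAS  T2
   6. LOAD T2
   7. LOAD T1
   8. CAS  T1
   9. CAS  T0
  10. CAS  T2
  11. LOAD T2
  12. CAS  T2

Tracing schedule B:
[1] T1.load  rd  (counter 0, T1.r 0)
[2] T0.load  rd  (counter 0, T0.r 0)
[3] T2.load  rd  (counter 0, T2.r 0)
[4] T0.cas  hit  (counter 1, T0.r 0)
[5] T1.cas  miss  (counter 1, T1.r 0)
[6] T2.cas  miss  (counter 1, T2.r 0)
[7] T2.load  rd  (counter 1, T2.r 1)
[8] T2.cas  hit  (counter 2, T2.r 1)
[9] T1.load  rd  (counter 2, T1.r 2)
[10] T2.load  rd  (counter 2, T2.r 2)
[11] T2.cas  hit  (counter 3, T2.r 2)
[12] T1.cas  miss  (counter 3, T1.r 2)

B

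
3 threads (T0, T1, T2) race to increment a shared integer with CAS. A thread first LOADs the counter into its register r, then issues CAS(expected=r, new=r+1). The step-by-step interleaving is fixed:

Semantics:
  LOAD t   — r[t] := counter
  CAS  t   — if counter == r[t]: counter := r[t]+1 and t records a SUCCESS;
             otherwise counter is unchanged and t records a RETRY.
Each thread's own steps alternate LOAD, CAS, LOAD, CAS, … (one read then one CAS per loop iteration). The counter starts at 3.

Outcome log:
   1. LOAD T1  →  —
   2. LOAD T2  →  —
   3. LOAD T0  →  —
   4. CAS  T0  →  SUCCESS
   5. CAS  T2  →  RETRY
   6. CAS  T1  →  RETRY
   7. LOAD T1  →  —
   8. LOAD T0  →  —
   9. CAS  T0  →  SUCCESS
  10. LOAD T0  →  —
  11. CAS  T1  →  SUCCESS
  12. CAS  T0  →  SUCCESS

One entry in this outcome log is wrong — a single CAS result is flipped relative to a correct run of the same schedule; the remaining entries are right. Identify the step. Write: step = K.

step = 11

Re-executing:
#1 T1 reads 3
#2 T2 reads 3
#3 T0 reads 3
#4 T0 CAS(3→4) writes; counter now 4
#5 T2 CAS(3→4) fails; counter now 4
#6 T1 CAS(3→4) fails; counter now 4
#7 T1 reads 4
#8 T0 reads 4
#9 T0 CAS(4→5) writes; counter now 5
#10 T0 reads 5
#11 T1 CAS(4→5) fails; counter now 5
#12 T0 CAS(5→6) writes; counter now 6
Mismatch at 11.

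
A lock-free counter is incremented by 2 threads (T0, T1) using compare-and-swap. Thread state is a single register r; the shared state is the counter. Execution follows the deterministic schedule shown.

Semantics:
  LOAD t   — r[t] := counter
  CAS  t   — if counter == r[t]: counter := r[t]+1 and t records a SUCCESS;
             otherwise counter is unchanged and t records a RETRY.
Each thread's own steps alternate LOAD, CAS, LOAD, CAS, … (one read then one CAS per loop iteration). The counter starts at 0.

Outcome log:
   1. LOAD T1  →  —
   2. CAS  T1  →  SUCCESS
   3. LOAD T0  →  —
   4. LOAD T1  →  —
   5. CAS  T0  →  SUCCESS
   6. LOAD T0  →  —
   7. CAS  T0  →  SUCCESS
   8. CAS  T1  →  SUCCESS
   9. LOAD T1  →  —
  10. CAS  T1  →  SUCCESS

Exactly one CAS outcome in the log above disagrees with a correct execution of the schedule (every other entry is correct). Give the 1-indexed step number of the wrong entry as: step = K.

Re-executing:
step 1: T1 LOAD ⇒ load; ctr=0 reg=0
step 2: T1 CAS ⇒ ok; ctr=1 reg=0
step 3: T0 LOAD ⇒ load; ctr=1 reg=1
step 4: T1 LOAD ⇒ load; ctr=1 reg=1
step 5: T0 CAS ⇒ ok; ctr=2 reg=1
step 6: T0 LOAD ⇒ load; ctr=2 reg=2
step 7: T0 CAS ⇒ ok; ctr=3 reg=2
step 8: T1 CAS ⇒ retry; ctr=3 reg=1
step 9: T1 LOAD ⇒ load; ctr=3 reg=3
step 10: T1 CAS ⇒ ok; ctr=4 reg=3
Flip is step 8.

step = 8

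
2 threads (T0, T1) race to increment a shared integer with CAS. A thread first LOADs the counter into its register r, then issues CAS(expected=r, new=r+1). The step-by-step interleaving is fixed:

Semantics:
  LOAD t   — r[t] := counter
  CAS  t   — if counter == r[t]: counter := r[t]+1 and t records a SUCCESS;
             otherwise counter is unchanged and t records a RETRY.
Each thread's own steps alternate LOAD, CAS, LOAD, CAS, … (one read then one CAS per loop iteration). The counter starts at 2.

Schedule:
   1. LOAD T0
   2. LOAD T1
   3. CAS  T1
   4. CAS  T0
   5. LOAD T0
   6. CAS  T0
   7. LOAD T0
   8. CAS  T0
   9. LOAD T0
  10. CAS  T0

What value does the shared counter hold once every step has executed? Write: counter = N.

counter = 6

   1) LOAD T0:  M=2  r_T0=2
   2) LOAD T1:  M=2  r_T1=2
   3) CAS  T1:  M=3  r_T1=2 ✓
   4) CAS  T0:  M=3  r_T0=2 ✗
   5) LOAD T0:  M=3  r_T0=3
   6) CAS  T0:  M=4  r_T0=3 ✓
   7) LOAD T0:  M=4  r_T0=4
   8) CAS  T0:  M=5  r_T0=4 ✓
   9) LOAD T0:  M=5  r_T0=5
  10) CAS  T0:  M=6  r_T0=5 ✓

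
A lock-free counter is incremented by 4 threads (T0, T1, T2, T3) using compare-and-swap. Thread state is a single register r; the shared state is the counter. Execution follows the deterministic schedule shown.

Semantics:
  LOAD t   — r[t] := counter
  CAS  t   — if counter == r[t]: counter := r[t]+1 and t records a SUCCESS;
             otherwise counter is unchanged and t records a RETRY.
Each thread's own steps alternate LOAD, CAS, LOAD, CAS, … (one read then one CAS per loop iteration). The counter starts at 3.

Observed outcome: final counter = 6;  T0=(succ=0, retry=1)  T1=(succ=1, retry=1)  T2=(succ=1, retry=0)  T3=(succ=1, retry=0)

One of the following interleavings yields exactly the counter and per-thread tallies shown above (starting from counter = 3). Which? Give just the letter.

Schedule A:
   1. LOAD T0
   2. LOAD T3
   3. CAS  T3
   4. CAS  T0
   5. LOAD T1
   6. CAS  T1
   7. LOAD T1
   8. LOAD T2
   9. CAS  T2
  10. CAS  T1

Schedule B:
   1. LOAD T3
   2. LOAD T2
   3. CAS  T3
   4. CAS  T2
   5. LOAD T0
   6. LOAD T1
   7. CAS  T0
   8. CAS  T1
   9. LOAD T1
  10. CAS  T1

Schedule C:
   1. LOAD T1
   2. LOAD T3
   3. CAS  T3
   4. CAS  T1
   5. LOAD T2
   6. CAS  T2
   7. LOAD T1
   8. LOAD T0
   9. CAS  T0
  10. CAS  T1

A

Tracing schedule A:
step 1: T0 LOAD ⇒ load; ctr=3 reg=3
step 2: T3 LOAD ⇒ load; ctr=3 reg=3
step 3: T3 CAS ⇒ ok; ctr=4 reg=3
step 4: T0 CAS ⇒ retry; ctr=4 reg=3
step 5: T1 LOAD ⇒ load; ctr=4 reg=4
step 6: T1 CAS ⇒ ok; ctr=5 reg=4
step 7: T1 LOAD ⇒ load; ctr=5 reg=5
step 8: T2 LOAD ⇒ load; ctr=5 reg=5
step 9: T2 CAS ⇒ ok; ctr=6 reg=5
step 10: T1 CAS ⇒ retry; ctr=6 reg=5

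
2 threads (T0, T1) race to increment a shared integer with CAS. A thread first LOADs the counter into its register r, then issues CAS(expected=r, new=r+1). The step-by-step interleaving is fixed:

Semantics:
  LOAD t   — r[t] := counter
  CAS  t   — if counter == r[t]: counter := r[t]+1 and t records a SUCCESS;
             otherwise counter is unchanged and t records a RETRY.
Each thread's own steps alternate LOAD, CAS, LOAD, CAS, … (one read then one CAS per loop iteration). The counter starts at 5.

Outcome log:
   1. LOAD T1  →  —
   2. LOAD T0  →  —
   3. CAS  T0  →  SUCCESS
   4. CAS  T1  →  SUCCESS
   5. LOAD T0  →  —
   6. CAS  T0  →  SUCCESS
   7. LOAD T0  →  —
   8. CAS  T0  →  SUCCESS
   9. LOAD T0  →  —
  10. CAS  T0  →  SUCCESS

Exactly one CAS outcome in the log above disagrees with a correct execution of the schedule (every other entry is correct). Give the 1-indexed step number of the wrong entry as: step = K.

step = 4

Correct run:
   1) LOAD T1:  M=5  r_T1=5
   2) LOAD T0:  M=5  r_T0=5
   3) CAS  T0:  M=6  r_T0=5 ✓
   4) CAS  T1:  M=6  r_T1=5 ✗
   5) LOAD T0:  M=6  r_T0=6
   6) CAS  T0:  M=7  r_T0=6 ✓
   7) LOAD T0:  M=7  r_T0=7
   8) CAS  T0:  M=8  r_T0=7 ✓
   9) LOAD T0:  M=8  r_T0=8
  10) CAS  T0:  M=9  r_T0=8 ✓
Log disagrees first at step 4.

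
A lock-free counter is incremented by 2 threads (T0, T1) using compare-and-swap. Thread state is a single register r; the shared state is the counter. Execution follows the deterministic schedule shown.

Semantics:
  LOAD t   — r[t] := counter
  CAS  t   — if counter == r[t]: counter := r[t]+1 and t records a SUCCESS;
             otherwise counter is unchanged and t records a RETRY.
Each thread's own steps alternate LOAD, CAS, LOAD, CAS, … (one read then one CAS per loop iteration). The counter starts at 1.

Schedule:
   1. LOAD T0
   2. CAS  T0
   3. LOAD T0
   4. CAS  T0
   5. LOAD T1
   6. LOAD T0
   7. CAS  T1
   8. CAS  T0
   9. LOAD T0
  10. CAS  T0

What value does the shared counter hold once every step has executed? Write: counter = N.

[1] T0.load  rd  (counter 1, T0.r 1)
[2] T0.cas  hit  (counter 2, T0.r 1)
[3] T0.load  rd  (counter 2, T0.r 2)
[4] T0.cas  hit  (counter 3, T0.r 2)
[5] T1.load  rd  (counter 3, T1.r 3)
[6] T0.load  rd  (counter 3, T0.r 3)
[7] T1.cas  hit  (counter 4, T1.r 3)
[8] T0.cas  miss  (counter 4, T0.r 3)
[9] T0.load  rd  (counter 4, T0.r 4)
[10] T0.cas  hit  (counter 5, T0.r 4)

counter = 5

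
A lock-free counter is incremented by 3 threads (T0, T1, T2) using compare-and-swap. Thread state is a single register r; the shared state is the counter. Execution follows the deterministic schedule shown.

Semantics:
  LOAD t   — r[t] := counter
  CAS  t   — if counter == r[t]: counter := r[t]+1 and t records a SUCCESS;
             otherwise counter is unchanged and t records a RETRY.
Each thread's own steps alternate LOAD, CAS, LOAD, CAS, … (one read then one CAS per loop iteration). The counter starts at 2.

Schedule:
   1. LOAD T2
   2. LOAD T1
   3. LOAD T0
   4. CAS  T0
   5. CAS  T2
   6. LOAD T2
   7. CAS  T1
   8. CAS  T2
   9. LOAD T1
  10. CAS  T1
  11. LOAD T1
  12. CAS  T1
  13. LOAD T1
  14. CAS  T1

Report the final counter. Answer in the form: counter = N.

#1 T2 reads 2
#2 T1 reads 2
#3 T0 reads 2
#4 T0 CAS(2→3) writes; counter now 3
#5 T2 CAS(2→3) fails; counter now 3
#6 T2 reads 3
#7 T1 CAS(2→3) fails; counter now 3
#8 T2 CAS(3→4) writes; counter now 4
#9 T1 reads 4
#10 T1 CAS(4→5) writes; counter now 5
#11 T1 reads 5
#12 T1 CAS(5→6) writes; counter now 6
#13 T1 reads 6
#14 T1 CAS(6→7) writes; counter now 7

counter = 7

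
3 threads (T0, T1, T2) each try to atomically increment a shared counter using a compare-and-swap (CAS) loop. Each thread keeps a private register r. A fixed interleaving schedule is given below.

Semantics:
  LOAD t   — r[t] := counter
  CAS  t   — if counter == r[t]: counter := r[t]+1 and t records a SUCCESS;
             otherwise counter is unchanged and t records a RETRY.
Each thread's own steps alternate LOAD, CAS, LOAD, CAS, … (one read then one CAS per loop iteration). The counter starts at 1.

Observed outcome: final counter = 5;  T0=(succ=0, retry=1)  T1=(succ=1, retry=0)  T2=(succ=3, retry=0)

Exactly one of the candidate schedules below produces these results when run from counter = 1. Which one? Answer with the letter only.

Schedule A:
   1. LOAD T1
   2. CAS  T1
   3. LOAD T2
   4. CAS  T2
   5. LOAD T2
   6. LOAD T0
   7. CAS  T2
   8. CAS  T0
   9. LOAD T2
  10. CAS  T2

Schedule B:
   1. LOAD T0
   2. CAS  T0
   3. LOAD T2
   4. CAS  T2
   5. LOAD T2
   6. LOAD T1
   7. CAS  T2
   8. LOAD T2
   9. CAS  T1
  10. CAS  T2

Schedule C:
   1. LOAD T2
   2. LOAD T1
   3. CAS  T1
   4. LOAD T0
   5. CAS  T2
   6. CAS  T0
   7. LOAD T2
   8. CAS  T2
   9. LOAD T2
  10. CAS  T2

A

Run A:
#1 T1 reads 1
#2 T1 CAS(1→2) writes; counter now 2
#3 T2 reads 2
#4 T2 CAS(2→3) writes; counter now 3
#5 T2 reads 3
#6 T0 reads 3
#7 T2 CAS(3→4) writes; counter now 4
#8 T0 CAS(3→4) fails; counter now 4
#9 T2 reads 4
#10 T2 CAS(4→5) writes; counter now 5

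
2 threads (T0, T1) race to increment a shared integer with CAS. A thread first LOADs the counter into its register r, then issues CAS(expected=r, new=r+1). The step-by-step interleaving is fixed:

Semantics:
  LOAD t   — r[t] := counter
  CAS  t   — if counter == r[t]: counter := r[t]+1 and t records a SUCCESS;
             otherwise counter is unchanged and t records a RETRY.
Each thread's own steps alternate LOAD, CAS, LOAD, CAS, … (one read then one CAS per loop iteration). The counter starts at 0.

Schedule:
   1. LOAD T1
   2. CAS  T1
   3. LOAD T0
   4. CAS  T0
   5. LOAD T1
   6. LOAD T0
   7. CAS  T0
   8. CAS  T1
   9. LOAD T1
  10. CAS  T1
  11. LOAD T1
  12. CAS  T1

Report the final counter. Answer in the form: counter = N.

counter = 5

T1 LOAD — after: cnt=0, r=0 — load
T1 CAS — after: cnt=1, r=0 — ok
T0 LOAD — after: cnt=1, r=1 — load
T0 CAS — after: cnt=2, r=1 — ok
T1 LOAD — after: cnt=2, r=2 — load
T0 LOAD — after: cnt=2, r=2 — load
T0 CAS — after: cnt=3, r=2 — ok
T1 CAS — after: cnt=3, r=2 — retry
T1 LOAD — after: cnt=3, r=3 — load
T1 CAS — after: cnt=4, r=3 — ok
T1 LOAD — after: cnt=4, r=4 — load
T1 CAS — after: cnt=5, r=4 — ok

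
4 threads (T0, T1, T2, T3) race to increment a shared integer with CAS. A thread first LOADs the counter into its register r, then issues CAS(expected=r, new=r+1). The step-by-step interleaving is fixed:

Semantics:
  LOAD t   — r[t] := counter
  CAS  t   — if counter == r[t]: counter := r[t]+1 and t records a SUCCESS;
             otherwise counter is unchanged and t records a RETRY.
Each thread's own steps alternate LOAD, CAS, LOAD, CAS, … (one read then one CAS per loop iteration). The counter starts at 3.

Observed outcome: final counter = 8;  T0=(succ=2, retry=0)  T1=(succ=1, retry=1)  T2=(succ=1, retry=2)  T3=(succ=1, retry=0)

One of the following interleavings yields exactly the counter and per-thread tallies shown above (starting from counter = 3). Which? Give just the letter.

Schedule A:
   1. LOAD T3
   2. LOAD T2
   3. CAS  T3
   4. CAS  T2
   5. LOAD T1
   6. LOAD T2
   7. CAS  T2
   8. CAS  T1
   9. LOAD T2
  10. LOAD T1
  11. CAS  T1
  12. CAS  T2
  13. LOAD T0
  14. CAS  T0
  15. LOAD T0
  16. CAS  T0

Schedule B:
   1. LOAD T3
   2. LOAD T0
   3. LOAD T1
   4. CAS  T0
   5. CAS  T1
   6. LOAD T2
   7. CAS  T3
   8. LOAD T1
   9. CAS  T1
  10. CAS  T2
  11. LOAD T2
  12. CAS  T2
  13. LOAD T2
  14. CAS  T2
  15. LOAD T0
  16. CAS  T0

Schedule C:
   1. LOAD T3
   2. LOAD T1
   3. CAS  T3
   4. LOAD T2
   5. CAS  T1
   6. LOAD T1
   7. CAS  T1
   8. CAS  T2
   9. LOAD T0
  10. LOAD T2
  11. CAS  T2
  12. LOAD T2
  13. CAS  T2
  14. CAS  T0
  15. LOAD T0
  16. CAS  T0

A

Run A:
#1 T3 reads 3
#2 T2 reads 3
#3 T3 CAS(3→4) writes; counter now 4
#4 T2 CAS(3→4) fails; counter now 4
#5 T1 reads 4
#6 T2 reads 4
#7 T2 CAS(4→5) writes; counter now 5
#8 T1 CAS(4→5) fails; counter now 5
#9 T2 reads 5
#10 T1 reads 5
#11 T1 CAS(5→6) writes; counter now 6
#12 T2 CAS(5→6) fails; counter now 6
#13 T0 reads 6
#14 T0 CAS(6→7) writes; counter now 7
#15 T0 reads 7
#16 T0 CAS(7→8) writes; counter now 8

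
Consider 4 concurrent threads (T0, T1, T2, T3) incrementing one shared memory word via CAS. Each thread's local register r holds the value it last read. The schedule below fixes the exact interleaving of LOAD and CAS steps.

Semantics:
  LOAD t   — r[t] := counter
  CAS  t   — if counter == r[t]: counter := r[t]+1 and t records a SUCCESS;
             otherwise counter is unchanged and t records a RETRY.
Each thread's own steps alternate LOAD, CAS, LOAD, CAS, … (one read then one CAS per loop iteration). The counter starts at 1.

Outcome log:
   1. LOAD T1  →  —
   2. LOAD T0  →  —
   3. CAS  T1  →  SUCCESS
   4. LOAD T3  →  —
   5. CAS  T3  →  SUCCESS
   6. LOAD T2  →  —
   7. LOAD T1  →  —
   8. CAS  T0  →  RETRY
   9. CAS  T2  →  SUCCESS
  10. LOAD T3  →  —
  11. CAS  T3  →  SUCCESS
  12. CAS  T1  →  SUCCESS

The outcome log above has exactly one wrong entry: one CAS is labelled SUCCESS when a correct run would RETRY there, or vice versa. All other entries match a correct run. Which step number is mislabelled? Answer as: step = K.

Re-executing:
step 1: T1 LOAD ⇒ load; ctr=1 reg=1
step 2: T0 LOAD ⇒ load; ctr=1 reg=1
step 3: T1 CAS ⇒ ok; ctr=2 reg=1
step 4: T3 LOAD ⇒ load; ctr=2 reg=2
step 5: T3 CAS ⇒ ok; ctr=3 reg=2
step 6: T2 LOAD ⇒ load; ctr=3 reg=3
step 7: T1 LOAD ⇒ load; ctr=3 reg=3
step 8: T0 CAS ⇒ retry; ctr=3 reg=1
step 9: T2 CAS ⇒ ok; ctr=4 reg=3
step 10: T3 LOAD ⇒ load; ctr=4 reg=4
step 11: T3 CAS ⇒ ok; ctr=5 reg=4
step 12: T1 CAS ⇒ retry; ctr=5 reg=3
Flip is step 12.

step = 12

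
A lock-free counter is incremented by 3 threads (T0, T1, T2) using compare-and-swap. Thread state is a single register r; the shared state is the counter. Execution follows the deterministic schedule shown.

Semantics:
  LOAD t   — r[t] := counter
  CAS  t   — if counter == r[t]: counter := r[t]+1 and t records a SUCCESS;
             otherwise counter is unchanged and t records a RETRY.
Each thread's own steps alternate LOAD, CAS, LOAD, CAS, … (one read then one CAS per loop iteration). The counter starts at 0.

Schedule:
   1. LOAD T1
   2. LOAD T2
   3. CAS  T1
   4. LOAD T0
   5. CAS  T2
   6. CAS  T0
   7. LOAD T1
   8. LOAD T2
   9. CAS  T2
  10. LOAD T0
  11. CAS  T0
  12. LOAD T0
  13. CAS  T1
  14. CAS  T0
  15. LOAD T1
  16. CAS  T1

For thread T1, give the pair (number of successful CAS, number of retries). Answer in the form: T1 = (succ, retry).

T1 LOAD — after: cnt=0, r=0 — load
T2 LOAD — after: cnt=0, r=0 — load
T1 CAS — after: cnt=1, r=0 — ok
T0 LOAD — after: cnt=1, r=1 — load
T2 CAS — after: cnt=1, r=0 — retry
T0 CAS — after: cnt=2, r=1 — ok
T1 LOAD — after: cnt=2, r=2 — load
T2 LOAD — after: cnt=2, r=2 — load
T2 CAS — after: cnt=3, r=2 — ok
T0 LOAD — after: cnt=3, r=3 — load
T0 CAS — after: cnt=4, r=3 — ok
T0 LOAD — after: cnt=4, r=4 — load
T1 CAS — after: cnt=4, r=2 — retry
T0 CAS — after: cnt=5, r=4 — ok
T1 LOAD — after: cnt=5, r=5 — load
T1 CAS — after: cnt=6, r=5 — ok

T1 = (2, 1)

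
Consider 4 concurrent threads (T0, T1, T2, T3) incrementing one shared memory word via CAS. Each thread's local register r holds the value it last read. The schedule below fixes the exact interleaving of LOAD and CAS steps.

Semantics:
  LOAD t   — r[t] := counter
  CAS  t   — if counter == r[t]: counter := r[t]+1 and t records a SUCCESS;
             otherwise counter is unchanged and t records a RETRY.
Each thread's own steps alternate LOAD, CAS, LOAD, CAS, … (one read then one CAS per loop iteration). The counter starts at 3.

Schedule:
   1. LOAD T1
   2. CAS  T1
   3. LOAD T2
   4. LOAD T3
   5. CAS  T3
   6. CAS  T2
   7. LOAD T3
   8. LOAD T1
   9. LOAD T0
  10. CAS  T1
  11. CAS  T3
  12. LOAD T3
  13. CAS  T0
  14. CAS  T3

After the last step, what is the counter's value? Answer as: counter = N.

counter = 7

T1 LOAD — after: cnt=3, r=3 — load
T1 CAS — after: cnt=4, r=3 — ok
T2 LOAD — after: cnt=4, r=4 — load
T3 LOAD — after: cnt=4, r=4 — load
T3 CAS — after: cnt=5, r=4 — ok
T2 CAS — after: cnt=5, r=4 — retry
T3 LOAD — after: cnt=5, r=5 — load
T1 LOAD — after: cnt=5, r=5 — load
T0 LOAD — after: cnt=5, r=5 — load
T1 CAS — after: cnt=6, r=5 — ok
T3 CAS — after: cnt=6, r=5 — retry
T3 LOAD — after: cnt=6, r=6 — load
T0 CAS — after: cnt=6, r=5 — retry
T3 CAS — after: cnt=7, r=6 — ok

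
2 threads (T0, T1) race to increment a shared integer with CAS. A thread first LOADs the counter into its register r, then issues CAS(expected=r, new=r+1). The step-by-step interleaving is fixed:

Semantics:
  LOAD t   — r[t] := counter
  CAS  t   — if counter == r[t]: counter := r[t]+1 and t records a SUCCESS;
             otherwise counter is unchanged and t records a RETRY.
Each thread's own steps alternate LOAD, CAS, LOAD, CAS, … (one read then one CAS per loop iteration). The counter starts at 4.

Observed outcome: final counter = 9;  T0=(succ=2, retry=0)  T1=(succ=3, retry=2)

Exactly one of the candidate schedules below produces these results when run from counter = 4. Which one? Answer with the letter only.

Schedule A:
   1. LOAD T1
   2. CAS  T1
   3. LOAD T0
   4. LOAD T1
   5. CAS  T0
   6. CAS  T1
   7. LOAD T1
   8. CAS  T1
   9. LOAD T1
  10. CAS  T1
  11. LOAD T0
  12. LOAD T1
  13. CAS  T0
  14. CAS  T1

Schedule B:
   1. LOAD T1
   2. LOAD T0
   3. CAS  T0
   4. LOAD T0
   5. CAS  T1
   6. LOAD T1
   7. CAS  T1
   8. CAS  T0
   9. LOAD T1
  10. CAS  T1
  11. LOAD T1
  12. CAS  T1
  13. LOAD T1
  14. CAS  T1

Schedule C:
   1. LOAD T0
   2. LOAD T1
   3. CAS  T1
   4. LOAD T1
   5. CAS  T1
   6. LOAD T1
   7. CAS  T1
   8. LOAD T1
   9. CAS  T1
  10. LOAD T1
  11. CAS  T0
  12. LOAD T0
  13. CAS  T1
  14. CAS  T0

A

Simulating candidate A:
   1) LOAD T1:  M=4  r_T1=4
   2) CAS  T1:  M=5  r_T1=4 ✓
   3) LOAD T0:  M=5  r_T0=5
   4) LOAD T1:  M=5  r_T1=5
   5) CAS  T0:  M=6  r_T0=5 ✓
   6) CAS  T1:  M=6  r_T1=5 ✗
   7) LOAD T1:  M=6  r_T1=6
   8) CAS  T1:  M=7  r_T1=6 ✓
   9) LOAD T1:  M=7  r_T1=7
  10) CAS  T1:  M=8  r_T1=7 ✓
  11) LOAD T0:  M=8  r_T0=8
  12) LOAD T1:  M=8  r_T1=8
  13) CAS  T0:  M=9  r_T0=8 ✓
  14) CAS  T1:  M=9  r_T1=8 ✗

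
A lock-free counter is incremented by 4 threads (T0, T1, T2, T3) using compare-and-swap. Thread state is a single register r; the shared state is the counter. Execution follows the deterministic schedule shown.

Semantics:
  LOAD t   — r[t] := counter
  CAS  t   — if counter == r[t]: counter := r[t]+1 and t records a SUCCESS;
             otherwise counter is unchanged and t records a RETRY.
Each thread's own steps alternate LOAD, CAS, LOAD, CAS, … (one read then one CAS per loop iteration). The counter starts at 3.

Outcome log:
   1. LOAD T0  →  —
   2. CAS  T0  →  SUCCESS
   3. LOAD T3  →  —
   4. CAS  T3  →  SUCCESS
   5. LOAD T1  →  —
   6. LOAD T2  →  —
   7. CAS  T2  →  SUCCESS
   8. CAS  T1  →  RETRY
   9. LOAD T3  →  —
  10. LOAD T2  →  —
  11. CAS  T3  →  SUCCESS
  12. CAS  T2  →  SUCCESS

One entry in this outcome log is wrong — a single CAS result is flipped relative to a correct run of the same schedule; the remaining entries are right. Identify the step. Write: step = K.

Re-executing:
1. LOAD T0 → mem=3 r[T0]=3 [LOAD]
2. CAS T0 → mem=4 r[T0]=3 [OK]
3. LOAD T3 → mem=4 r[T3]=4 [LOAD]
4. CAS T3 → mem=5 r[T3]=4 [OK]
5. LOAD T1 → mem=5 r[T1]=5 [LOAD]
6. LOAD T2 → mem=5 r[T2]=5 [LOAD]
7. CAS T2 → mem=6 r[T2]=5 [OK]
8. CAS T1 → mem=6 r[T1]=5 [RETRY]
9. LOAD T3 → mem=6 r[T3]=6 [LOAD]
10. LOAD T2 → mem=6 r[T2]=6 [LOAD]
11. CAS T3 → mem=7 r[T3]=6 [OK]
12. CAS T2 → mem=7 r[T2]=6 [RETRY]
Log disagrees first at step 12.

step = 12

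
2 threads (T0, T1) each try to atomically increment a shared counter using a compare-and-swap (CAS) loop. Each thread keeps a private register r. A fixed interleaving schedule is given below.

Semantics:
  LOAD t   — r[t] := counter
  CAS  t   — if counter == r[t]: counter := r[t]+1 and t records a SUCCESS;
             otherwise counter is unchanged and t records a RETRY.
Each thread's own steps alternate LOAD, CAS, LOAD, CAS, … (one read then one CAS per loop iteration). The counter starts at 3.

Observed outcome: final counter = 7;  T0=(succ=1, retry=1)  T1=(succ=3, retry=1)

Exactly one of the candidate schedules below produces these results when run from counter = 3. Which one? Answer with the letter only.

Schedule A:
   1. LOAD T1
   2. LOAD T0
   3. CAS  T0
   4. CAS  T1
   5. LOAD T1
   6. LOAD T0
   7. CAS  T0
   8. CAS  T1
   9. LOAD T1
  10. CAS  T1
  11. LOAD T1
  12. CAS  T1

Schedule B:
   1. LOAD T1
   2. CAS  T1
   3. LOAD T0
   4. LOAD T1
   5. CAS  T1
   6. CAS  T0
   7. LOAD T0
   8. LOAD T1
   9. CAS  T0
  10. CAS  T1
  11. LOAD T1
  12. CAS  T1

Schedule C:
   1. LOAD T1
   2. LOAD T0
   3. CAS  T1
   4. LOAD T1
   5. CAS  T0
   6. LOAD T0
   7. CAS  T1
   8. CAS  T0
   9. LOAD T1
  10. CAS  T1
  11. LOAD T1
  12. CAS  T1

Run B:
#1 T1 reads 3
#2 T1 CAS(3→4) writes; counter now 4
#3 T0 reads 4
#4 T1 reads 4
#5 T1 CAS(4→5) writes; counter now 5
#6 T0 CAS(4→5) fails; counter now 5
#7 T0 reads 5
#8 T1 reads 5
#9 T0 CAS(5→6) writes; counter now 6
#10 T1 CAS(5→6) fails; counter now 6
#11 T1 reads 6
#12 T1 CAS(6→7) writes; counter now 7

B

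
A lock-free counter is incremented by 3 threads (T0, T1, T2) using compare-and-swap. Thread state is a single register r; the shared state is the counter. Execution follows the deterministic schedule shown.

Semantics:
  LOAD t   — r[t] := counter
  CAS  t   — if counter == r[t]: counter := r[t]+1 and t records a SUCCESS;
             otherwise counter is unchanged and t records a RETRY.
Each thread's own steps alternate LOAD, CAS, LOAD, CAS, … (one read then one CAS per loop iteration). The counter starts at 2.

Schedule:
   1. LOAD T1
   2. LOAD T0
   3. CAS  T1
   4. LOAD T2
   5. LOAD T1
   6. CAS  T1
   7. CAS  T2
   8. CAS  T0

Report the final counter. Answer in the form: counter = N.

1. LOAD T1 → mem=2 r[T1]=2 [LOAD]
2. LOAD T0 → mem=2 r[T0]=2 [LOAD]
3. CAS T1 → mem=3 r[T1]=2 [OK]
4. LOAD T2 → mem=3 r[T2]=3 [LOAD]
5. LOAD T1 → mem=3 r[T1]=3 [LOAD]
6. CAS T1 → mem=4 r[T1]=3 [OK]
7. CAS T2 → mem=4 r[T2]=3 [RETRY]
8. CAS T0 → mem=4 r[T0]=2 [RETRY]

counter = 4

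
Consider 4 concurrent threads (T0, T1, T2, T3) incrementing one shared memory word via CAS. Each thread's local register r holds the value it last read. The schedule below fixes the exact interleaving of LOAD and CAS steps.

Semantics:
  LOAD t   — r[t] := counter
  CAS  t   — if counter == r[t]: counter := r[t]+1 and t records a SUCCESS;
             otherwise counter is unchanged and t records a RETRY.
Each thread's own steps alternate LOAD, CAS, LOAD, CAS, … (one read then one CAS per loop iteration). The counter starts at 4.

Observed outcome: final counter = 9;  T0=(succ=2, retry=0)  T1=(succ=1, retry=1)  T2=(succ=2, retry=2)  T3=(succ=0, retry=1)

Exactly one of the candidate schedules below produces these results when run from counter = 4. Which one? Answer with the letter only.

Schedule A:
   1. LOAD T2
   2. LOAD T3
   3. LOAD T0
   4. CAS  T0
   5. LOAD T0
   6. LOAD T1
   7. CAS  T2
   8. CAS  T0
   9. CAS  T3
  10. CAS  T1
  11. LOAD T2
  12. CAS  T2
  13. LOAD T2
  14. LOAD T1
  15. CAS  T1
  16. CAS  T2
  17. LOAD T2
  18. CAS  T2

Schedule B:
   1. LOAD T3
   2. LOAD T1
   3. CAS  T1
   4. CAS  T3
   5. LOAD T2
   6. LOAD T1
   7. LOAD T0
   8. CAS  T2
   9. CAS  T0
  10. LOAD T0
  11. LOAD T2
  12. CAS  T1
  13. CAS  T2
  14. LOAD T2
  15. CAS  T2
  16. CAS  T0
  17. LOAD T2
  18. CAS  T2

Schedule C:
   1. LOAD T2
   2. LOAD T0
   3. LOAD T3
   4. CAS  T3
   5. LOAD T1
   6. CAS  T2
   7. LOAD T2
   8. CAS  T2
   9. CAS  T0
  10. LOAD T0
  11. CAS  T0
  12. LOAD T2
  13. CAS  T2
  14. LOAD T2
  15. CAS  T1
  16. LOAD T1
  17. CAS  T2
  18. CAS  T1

Simulating candidate A:
1. LOAD T2 → mem=4 r[T2]=4 [LOAD]
2. LOAD T3 → mem=4 r[T3]=4 [LOAD]
3. LOAD T0 → mem=4 r[T0]=4 [LOAD]
4. CAS T0 → mem=5 r[T0]=4 [OK]
5. LOAD T0 → mem=5 r[T0]=5 [LOAD]
6. LOAD T1 → mem=5 r[T1]=5 [LOAD]
7. CAS T2 → mem=5 r[T2]=4 [RETRY]
8. CAS T0 → mem=6 r[T0]=5 [OK]
9. CAS T3 → mem=6 r[T3]=4 [RETRY]
10. CAS T1 → mem=6 r[T1]=5 [RETRY]
11. LOAD T2 → mem=6 r[T2]=6 [LOAD]
12. CAS T2 → mem=7 r[T2]=6 [OK]
13. LOAD T2 → mem=7 r[T2]=7 [LOAD]
14. LOAD T1 → mem=7 r[T1]=7 [LOAD]
15. CAS T1 → mem=8 r[T1]=7 [OK]
16. CAS T2 → mem=8 r[T2]=7 [RETRY]
17. LOAD T2 → mem=8 r[T2]=8 [LOAD]
18. CAS T2 → mem=9 r[T2]=8 [OK]

A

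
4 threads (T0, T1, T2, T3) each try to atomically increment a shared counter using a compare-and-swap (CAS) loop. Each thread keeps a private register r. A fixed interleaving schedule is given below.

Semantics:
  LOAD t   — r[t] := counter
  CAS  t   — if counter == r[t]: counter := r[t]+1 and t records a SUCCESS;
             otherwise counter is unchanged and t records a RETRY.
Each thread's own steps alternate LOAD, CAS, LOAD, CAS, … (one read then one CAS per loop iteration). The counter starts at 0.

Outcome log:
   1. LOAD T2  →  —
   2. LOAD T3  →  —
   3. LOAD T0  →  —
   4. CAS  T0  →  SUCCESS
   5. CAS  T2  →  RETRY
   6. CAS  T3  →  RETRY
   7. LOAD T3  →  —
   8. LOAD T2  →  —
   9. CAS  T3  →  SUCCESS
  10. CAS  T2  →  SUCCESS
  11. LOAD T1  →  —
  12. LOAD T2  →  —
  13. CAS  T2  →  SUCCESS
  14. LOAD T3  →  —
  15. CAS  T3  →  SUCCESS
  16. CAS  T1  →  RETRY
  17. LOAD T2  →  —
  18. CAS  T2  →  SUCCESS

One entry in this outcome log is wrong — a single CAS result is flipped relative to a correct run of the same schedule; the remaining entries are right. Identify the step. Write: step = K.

Correct run:
#1 T2 reads 0
#2 T3 reads 0
#3 T0 reads 0
#4 T0 CAS(0→1) writes; counter now 1
#5 T2 CAS(0→1) fails; counter now 1
#6 T3 CAS(0→1) fails; counter now 1
#7 T3 reads 1
#8 T2 reads 1
#9 T3 CAS(1→2) writes; counter now 2
#10 T2 CAS(1→2) fails; counter now 2
#11 T1 reads 2
#12 T2 reads 2
#13 T2 CAS(2→3) writes; counter now 3
#14 T3 reads 3
#15 T3 CAS(3→4) writes; counter now 4
#16 T1 CAS(2→3) fails; counter now 4
#17 T2 reads 4
#18 T2 CAS(4→5) writes; counter now 5
Flip is step 10.

step = 10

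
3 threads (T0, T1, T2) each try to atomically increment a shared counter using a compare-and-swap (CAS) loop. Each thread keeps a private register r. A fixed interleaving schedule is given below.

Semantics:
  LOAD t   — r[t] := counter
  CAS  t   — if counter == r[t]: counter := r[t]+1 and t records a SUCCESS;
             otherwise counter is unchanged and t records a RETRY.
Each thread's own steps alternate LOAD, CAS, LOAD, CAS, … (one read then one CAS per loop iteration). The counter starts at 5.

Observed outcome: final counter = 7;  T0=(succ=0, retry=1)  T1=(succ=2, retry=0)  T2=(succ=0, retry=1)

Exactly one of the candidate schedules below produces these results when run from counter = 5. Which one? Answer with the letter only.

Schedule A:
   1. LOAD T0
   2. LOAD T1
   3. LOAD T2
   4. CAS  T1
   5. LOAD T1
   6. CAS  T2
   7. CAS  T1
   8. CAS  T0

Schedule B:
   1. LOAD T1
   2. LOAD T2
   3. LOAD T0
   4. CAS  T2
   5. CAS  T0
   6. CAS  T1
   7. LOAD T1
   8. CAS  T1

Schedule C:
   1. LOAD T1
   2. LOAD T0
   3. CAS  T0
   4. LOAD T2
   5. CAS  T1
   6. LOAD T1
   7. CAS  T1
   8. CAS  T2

A

Run A:
   1) LOAD T0:  M=5  r_T0=5
   2) LOAD T1:  M=5  r_T1=5
   3) LOAD T2:  M=5  r_T2=5
   4) CAS  T1:  M=6  r_T1=5 ✓
   5) LOAD T1:  M=6  r_T1=6
   6) CAS  T2:  M=6  r_T2=5 ✗
   7) CAS  T1:  M=7  r_T1=6 ✓
   8) CAS  T0:  M=7  r_T0=5 ✗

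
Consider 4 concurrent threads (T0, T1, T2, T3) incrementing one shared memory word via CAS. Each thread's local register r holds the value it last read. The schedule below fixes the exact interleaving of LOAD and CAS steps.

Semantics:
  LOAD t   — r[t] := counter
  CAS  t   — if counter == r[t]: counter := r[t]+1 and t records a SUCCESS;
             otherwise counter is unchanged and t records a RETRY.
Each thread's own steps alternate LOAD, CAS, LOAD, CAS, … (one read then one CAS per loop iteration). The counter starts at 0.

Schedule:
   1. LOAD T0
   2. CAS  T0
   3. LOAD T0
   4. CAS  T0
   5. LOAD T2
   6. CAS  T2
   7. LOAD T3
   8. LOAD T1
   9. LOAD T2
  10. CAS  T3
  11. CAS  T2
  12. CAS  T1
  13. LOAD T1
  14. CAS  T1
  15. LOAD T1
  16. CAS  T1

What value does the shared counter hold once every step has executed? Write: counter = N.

counter = 6

1. LOAD T0 → mem=0 r[T0]=0 [LOAD]
2. CAS T0 → mem=1 r[T0]=0 [OK]
3. LOAD T0 → mem=1 r[T0]=1 [LOAD]
4. CAS T0 → mem=2 r[T0]=1 [OK]
5. LOAD T2 → mem=2 r[T2]=2 [LOAD]
6. CAS T2 → mem=3 r[T2]=2 [OK]
7. LOAD T3 → mem=3 r[T3]=3 [LOAD]
8. LOAD T1 → mem=3 r[T1]=3 [LOAD]
9. LOAD T2 → mem=3 r[T2]=3 [LOAD]
10. CAS T3 → mem=4 r[T3]=3 [OK]
11. CAS T2 → mem=4 r[T2]=3 [RETRY]
12. CAS T1 → mem=4 r[T1]=3 [RETRY]
13. LOAD T1 → mem=4 r[T1]=4 [LOAD]
14. CAS T1 → mem=5 r[T1]=4 [OK]
15. LOAD T1 → mem=5 r[T1]=5 [LOAD]
16. CAS T1 → mem=6 r[T1]=5 [OK]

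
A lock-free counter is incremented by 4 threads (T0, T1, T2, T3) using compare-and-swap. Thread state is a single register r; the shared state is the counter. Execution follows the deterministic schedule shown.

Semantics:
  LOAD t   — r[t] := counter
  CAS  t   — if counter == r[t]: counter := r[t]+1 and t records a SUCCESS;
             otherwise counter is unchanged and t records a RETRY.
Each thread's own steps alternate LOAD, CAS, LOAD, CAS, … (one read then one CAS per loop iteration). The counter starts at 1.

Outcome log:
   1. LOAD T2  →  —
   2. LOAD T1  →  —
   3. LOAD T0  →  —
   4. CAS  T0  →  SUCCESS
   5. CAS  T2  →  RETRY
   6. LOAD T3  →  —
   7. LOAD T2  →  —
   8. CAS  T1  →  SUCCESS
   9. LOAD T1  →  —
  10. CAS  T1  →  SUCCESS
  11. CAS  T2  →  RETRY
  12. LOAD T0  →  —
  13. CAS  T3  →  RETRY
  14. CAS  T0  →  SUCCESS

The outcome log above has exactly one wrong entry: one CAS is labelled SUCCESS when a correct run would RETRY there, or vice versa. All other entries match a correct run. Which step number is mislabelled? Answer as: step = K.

step = 8

Reference trace:
[1] T2.load  rd  (counter 1, T2.r 1)
[2] T1.load  rd  (counter 1, T1.r 1)
[3] T0.load  rd  (counter 1, T0.r 1)
[4] T0.cas  hit  (counter 2, T0.r 1)
[5] T2.cas  miss  (counter 2, T2.r 1)
[6] T3.load  rd  (counter 2, T3.r 2)
[7] T2.load  rd  (counter 2, T2.r 2)
[8] T1.cas  miss  (counter 2, T1.r 1)
[9] T1.load  rd  (counter 2, T1.r 2)
[10] T1.cas  hit  (counter 3, T1.r 2)
[11] T2.cas  miss  (counter 3, T2.r 2)
[12] T0.load  rd  (counter 3, T0.r 3)
[13] T3.cas  miss  (counter 3, T3.r 2)
[14] T0.cas  hit  (counter 4, T0.r 3)
Flip is step 8.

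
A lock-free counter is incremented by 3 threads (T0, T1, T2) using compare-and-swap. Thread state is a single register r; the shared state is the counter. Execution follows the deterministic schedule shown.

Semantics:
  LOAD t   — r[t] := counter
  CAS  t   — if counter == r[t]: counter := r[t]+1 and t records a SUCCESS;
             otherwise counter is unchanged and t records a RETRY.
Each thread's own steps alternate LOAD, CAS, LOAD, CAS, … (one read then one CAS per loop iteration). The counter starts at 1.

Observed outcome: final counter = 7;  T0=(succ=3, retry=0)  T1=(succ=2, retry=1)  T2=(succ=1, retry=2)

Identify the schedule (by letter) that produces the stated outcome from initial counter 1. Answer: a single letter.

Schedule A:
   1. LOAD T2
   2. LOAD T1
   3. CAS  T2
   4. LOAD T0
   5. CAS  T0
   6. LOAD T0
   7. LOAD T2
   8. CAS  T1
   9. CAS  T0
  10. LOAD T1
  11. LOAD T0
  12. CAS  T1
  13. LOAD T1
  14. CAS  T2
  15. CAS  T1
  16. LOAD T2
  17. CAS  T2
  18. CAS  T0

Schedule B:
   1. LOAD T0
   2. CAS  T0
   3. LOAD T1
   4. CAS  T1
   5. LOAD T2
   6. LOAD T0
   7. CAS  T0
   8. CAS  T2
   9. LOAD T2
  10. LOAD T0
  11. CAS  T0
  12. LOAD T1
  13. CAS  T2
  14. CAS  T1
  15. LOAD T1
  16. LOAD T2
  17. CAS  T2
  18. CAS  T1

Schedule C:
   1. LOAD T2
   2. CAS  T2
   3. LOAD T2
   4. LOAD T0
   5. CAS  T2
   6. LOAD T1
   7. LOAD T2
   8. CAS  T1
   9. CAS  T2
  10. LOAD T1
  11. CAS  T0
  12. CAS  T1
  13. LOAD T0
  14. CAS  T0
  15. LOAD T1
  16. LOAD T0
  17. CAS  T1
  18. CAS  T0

B

Tracing schedule B:
[1] T0.load  rd  (counter 1, T0.r 1)
[2] T0.cas  hit  (counter 2, T0.r 1)
[3] T1.load  rd  (counter 2, T1.r 2)
[4] T1.cas  hit  (counter 3, T1.r 2)
[5] T2.load  rd  (counter 3, T2.r 3)
[6] T0.load  rd  (counter 3, T0.r 3)
[7] T0.cas  hit  (counter 4, T0.r 3)
[8] T2.cas  miss  (counter 4, T2.r 3)
[9] T2.load  rd  (counter 4, T2.r 4)
[10] T0.load  rd  (counter 4, T0.r 4)
[11] T0.cas  hit  (counter 5, T0.r 4)
[12] T1.load  rd  (counter 5, T1.r 5)
[13] T2.cas  miss  (counter 5, T2.r 4)
[14] T1.cas  hit  (counter 6, T1.r 5)
[15] T1.load  rd  (counter 6, T1.r 6)
[16] T2.load  rd  (counter 6, T2.r 6)
[17] T2.cas  hit  (counter 7, T2.r 6)
[18] T1.cas  miss  (counter 7, T1.r 6)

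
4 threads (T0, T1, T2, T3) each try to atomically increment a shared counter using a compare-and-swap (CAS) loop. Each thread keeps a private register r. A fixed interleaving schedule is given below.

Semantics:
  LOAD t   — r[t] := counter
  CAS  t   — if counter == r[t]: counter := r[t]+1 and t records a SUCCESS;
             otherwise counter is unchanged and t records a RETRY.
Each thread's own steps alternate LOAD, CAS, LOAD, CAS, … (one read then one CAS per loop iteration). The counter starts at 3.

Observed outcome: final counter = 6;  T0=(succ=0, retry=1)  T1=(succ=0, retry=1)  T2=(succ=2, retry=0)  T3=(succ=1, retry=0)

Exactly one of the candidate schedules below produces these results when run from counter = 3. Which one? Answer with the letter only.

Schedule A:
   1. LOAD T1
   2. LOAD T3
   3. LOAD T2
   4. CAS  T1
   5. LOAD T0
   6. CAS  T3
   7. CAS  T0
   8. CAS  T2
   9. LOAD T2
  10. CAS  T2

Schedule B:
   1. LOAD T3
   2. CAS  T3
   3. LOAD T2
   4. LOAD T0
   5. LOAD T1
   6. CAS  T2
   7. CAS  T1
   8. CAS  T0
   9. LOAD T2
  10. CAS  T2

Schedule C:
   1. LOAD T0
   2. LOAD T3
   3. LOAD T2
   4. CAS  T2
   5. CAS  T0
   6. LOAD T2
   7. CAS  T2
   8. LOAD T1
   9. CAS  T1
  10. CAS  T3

B

Simulating candidate B:
1. LOAD T3 → mem=3 r[T3]=3 [LOAD]
2. CAS T3 → mem=4 r[T3]=3 [OK]
3. LOAD T2 → mem=4 r[T2]=4 [LOAD]
4. LOAD T0 → mem=4 r[T0]=4 [LOAD]
5. LOAD T1 → mem=4 r[T1]=4 [LOAD]
6. CAS T2 → mem=5 r[T2]=4 [OK]
7. CAS T1 → mem=5 r[T1]=4 [RETRY]
8. CAS T0 → mem=5 r[T0]=4 [RETRY]
9. LOAD T2 → mem=5 r[T2]=5 [LOAD]
10. CAS T2 → mem=6 r[T2]=5 [OK]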